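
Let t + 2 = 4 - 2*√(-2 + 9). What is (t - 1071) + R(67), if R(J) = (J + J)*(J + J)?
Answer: 16887 - 2*√7 ≈ 16882.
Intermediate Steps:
t = 2 - 2*√7 (t = -2 + (4 - 2*√(-2 + 9)) = -2 + (4 - 2*√7) = 2 - 2*√7 ≈ -3.2915)
R(J) = 4*J² (R(J) = (2*J)*(2*J) = 4*J²)
(t - 1071) + R(67) = ((2 - 2*√7) - 1071) + 4*67² = (-1069 - 2*√7) + 4*4489 = (-1069 - 2*√7) + 17956 = 16887 - 2*√7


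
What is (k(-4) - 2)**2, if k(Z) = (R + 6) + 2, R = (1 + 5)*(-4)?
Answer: 324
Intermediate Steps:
R = -24 (R = 6*(-4) = -24)
k(Z) = -16 (k(Z) = (-24 + 6) + 2 = -18 + 2 = -16)
(k(-4) - 2)**2 = (-16 - 2)**2 = (-18)**2 = 324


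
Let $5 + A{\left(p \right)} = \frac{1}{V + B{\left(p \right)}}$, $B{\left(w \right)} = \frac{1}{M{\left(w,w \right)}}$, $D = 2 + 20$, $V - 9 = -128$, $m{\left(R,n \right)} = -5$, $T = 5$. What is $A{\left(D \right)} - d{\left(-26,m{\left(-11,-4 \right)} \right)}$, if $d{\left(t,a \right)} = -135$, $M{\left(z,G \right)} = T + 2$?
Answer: $\frac{108153}{832} \approx 129.99$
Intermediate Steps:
$M{\left(z,G \right)} = 7$ ($M{\left(z,G \right)} = 5 + 2 = 7$)
$V = -119$ ($V = 9 - 128 = -119$)
$D = 22$
$B{\left(w \right)} = \frac{1}{7}$
$A{\left(p \right)} = - \frac{4167}{832}$ ($A{\left(p \right)} = -5 + \frac{1}{-119 + \frac{1}{7}} = -5 + \frac{1}{- \frac{832}{7}} = -5 - \frac{7}{832} = - \frac{4167}{832}$)
$A{\left(D \right)} - d{\left(-26,m{\left(-11,-4 \right)} \right)} = - \frac{4167}{832} - -135 = - \frac{4167}{832} + 135 = \frac{108153}{832}$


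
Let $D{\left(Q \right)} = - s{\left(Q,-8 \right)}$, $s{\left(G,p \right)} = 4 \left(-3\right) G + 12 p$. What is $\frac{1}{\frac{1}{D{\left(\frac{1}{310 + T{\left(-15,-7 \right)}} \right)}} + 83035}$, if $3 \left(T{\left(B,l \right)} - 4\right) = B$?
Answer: $\frac{9892}{821382323} \approx 1.2043 \cdot 10^{-5}$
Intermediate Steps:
$T{\left(B,l \right)} = 4 + \frac{B}{3}$
$s{\left(G,p \right)} = - 12 G + 12 p$
$D{\left(Q \right)} = 96 + 12 Q$ ($D{\left(Q \right)} = - (- 12 Q + 12 \left(-8\right)) = - (- 12 Q - 96) = - (-96 - 12 Q) = 96 + 12 Q$)
$\frac{1}{\frac{1}{D{\left(\frac{1}{310 + T{\left(-15,-7 \right)}} \right)}} + 83035} = \frac{1}{\frac{1}{96 + \frac{12}{310 + \left(4 + \frac{1}{3} \left(-15\right)\right)}} + 83035} = \frac{1}{\frac{1}{96 + \frac{12}{310 + \left(4 - 5\right)}} + 83035} = \frac{1}{\frac{1}{96 + \frac{12}{310 - 1}} + 83035} = \frac{1}{\frac{1}{96 + \frac{12}{309}} + 83035} = \frac{1}{\frac{1}{96 + 12 \cdot \frac{1}{309}} + 83035} = \frac{1}{\frac{1}{96 + \frac{4}{103}} + 83035} = \frac{1}{\frac{1}{\frac{9892}{103}} + 83035} = \frac{1}{\frac{103}{9892} + 83035} = \frac{1}{\frac{821382323}{9892}} = \frac{9892}{821382323}$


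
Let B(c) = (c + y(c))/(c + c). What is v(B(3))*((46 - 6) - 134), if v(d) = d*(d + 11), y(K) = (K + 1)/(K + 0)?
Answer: -128921/162 ≈ -795.81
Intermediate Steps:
y(K) = (1 + K)/K
B(c) = (c + (1 + c)/c)/(2*c) (B(c) = (c + (1 + c)/c)/(c + c) = (c + (1 + c)/c)/((2*c)) = (c + (1 + c)/c)*(1/(2*c)) = (c + (1 + c)/c)/(2*c))
v(d) = d*(11 + d)
v(B(3))*((46 - 6) - 134) = (((½)*(1 + 3 + 3²)/3²)*(11 + (½)*(1 + 3 + 3²)/3²))*((46 - 6) - 134) = (((½)*(⅑)*(1 + 3 + 9))*(11 + (½)*(⅑)*(1 + 3 + 9)))*(40 - 134) = (((½)*(⅑)*13)*(11 + (½)*(⅑)*13))*(-94) = (13*(11 + 13/18)/18)*(-94) = ((13/18)*(211/18))*(-94) = (2743/324)*(-94) = -128921/162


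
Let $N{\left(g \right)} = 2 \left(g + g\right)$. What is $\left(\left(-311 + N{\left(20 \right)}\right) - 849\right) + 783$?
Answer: $-297$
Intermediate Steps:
$N{\left(g \right)} = 4 g$ ($N{\left(g \right)} = 2 \cdot 2 g = 4 g$)
$\left(\left(-311 + N{\left(20 \right)}\right) - 849\right) + 783 = \left(\left(-311 + 4 \cdot 20\right) - 849\right) + 783 = \left(\left(-311 + 80\right) - 849\right) + 783 = \left(-231 - 849\right) + 783 = -1080 + 783 = -297$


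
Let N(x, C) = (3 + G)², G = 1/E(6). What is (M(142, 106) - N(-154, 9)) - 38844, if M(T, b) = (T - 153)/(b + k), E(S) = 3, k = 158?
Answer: -2797571/72 ≈ -38855.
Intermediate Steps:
M(T, b) = (-153 + T)/(158 + b) (M(T, b) = (T - 153)/(b + 158) = (-153 + T)/(158 + b))
G = ⅓ (G = 1/3 = ⅓ ≈ 0.33333)
N(x, C) = 100/9 (N(x, C) = (3 + ⅓)² = (10/3)² = 100/9)
(M(142, 106) - N(-154, 9)) - 38844 = ((-153 + 142)/(158 + 106) - 1*100/9) - 38844 = (-11/264 - 100/9) - 38844 = ((1/264)*(-11) - 100/9) - 38844 = (-1/24 - 100/9) - 38844 = -803/72 - 38844 = -2797571/72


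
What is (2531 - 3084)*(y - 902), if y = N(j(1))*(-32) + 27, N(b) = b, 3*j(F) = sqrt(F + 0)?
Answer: 1469321/3 ≈ 4.8977e+5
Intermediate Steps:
j(F) = sqrt(F)/3 (j(F) = sqrt(F + 0)/3 = sqrt(F)/3)
y = 49/3 (y = (sqrt(1)/3)*(-32) + 27 = ((1/3)*1)*(-32) + 27 = (1/3)*(-32) + 27 = -32/3 + 27 = 49/3 ≈ 16.333)
(2531 - 3084)*(y - 902) = (2531 - 3084)*(49/3 - 902) = -553*(-2657/3) = 1469321/3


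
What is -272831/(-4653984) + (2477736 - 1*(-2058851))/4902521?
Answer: 22450763019559/22816254293664 ≈ 0.98398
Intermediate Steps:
-272831/(-4653984) + (2477736 - 1*(-2058851))/4902521 = -272831*(-1/4653984) + (2477736 + 2058851)*(1/4902521) = 272831/4653984 + 4536587*(1/4902521) = 272831/4653984 + 4536587/4902521 = 22450763019559/22816254293664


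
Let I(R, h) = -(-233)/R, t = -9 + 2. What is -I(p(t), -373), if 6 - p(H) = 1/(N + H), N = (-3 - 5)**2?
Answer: -13281/341 ≈ -38.947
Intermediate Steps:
t = -7
N = 64 (N = (-8)**2 = 64)
p(H) = 6 - 1/(64 + H)
I(R, h) = 233/R
-I(p(t), -373) = -233/((383 + 6*(-7))/(64 - 7)) = -233/((383 - 42)/57) = -233/((1/57)*341) = -233/341/57 = -233*57/341 = -1*13281/341 = -13281/341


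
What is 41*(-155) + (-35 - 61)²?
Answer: 2861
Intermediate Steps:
41*(-155) + (-35 - 61)² = -6355 + (-96)² = -6355 + 9216 = 2861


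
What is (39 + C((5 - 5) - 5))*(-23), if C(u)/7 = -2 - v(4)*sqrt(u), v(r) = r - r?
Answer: -575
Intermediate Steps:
v(r) = 0
C(u) = -14 (C(u) = 7*(-2 - 0*sqrt(u)) = 7*(-2 - 1*0) = 7*(-2 + 0) = 7*(-2) = -14)
(39 + C((5 - 5) - 5))*(-23) = (39 - 14)*(-23) = 25*(-23) = -575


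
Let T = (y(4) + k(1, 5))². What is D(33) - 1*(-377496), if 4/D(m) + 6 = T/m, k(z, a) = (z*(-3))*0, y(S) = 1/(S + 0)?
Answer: 1195527720/3167 ≈ 3.7750e+5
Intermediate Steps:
y(S) = 1/S
k(z, a) = 0 (k(z, a) = -3*z*0 = 0)
T = 1/16 (T = (1/4 + 0)² = (¼ + 0)² = (¼)² = 1/16 ≈ 0.062500)
D(m) = 4/(-6 + 1/(16*m))
D(33) - 1*(-377496) = -64*33/(-1 + 96*33) - 1*(-377496) = -64*33/(-1 + 3168) + 377496 = -64*33/3167 + 377496 = -64*33*1/3167 + 377496 = -2112/3167 + 377496 = 1195527720/3167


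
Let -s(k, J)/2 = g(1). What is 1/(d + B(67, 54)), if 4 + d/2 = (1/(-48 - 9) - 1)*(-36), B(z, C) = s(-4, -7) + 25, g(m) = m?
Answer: 19/1677 ≈ 0.011330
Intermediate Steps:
s(k, J) = -2 (s(k, J) = -2*1 = -2)
B(z, C) = 23 (B(z, C) = -2 + 25 = 23)
d = 1240/19 (d = -8 + 2*((1/(-48 - 9) - 1)*(-36)) = -8 + 2*((1/(-57) - 1)*(-36)) = -8 + 2*((-1/57 - 1)*(-36)) = -8 + 2*(-58/57*(-36)) = -8 + 2*(696/19) = -8 + 1392/19 = 1240/19 ≈ 65.263)
1/(d + B(67, 54)) = 1/(1240/19 + 23) = 1/(1677/19) = 19/1677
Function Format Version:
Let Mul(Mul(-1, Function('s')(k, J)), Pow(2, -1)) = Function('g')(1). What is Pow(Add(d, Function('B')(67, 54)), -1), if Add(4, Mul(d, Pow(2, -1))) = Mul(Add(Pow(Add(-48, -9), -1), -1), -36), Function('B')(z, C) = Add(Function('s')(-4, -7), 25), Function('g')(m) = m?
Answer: Rational(19, 1677) ≈ 0.011330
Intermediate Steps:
Function('s')(k, J) = -2 (Function('s')(k, J) = Mul(-2, 1) = -2)
Function('B')(z, C) = 23 (Function('B')(z, C) = Add(-2, 25) = 23)
d = Rational(1240, 19) (d = Add(-8, Mul(2, Mul(Add(Pow(Add(-48, -9), -1), -1), -36))) = Add(-8, Mul(2, Mul(Add(Pow(-57, -1), -1), -36))) = Add(-8, Mul(2, Mul(Add(Rational(-1, 57), -1), -36))) = Add(-8, Mul(2, Mul(Rational(-58, 57), -36))) = Add(-8, Mul(2, Rational(696, 19))) = Add(-8, Rational(1392, 19)) = Rational(1240, 19) ≈ 65.263)
Pow(Add(d, Function('B')(67, 54)), -1) = Pow(Add(Rational(1240, 19), 23), -1) = Pow(Rational(1677, 19), -1) = Rational(19, 1677)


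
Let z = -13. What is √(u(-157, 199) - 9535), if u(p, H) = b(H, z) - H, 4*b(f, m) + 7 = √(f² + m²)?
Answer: √(-38943 + √39770)/2 ≈ 98.417*I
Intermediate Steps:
b(f, m) = -7/4 + √(f² + m²)/4
u(p, H) = -7/4 - H + √(169 + H²)/4 (u(p, H) = (-7/4 + √(H² + (-13)²)/4) - H = (-7/4 + √(H² + 169)/4) - H = (-7/4 + √(169 + H²)/4) - H = -7/4 - H + √(169 + H²)/4)
√(u(-157, 199) - 9535) = √((-7/4 - 1*199 + √(169 + 199²)/4) - 9535) = √((-7/4 - 199 + √(169 + 39601)/4) - 9535) = √((-7/4 - 199 + √39770/4) - 9535) = √((-803/4 + √39770/4) - 9535) = √(-38943/4 + √39770/4)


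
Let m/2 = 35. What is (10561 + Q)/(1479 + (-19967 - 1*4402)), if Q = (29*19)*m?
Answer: -16377/7630 ≈ -2.1464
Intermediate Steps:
m = 70 (m = 2*35 = 70)
Q = 38570 (Q = (29*19)*70 = 551*70 = 38570)
(10561 + Q)/(1479 + (-19967 - 1*4402)) = (10561 + 38570)/(1479 + (-19967 - 1*4402)) = 49131/(1479 + (-19967 - 4402)) = 49131/(1479 - 24369) = 49131/(-22890) = 49131*(-1/22890) = -16377/7630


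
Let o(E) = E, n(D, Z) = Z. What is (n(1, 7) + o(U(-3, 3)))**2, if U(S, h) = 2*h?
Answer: 169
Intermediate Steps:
(n(1, 7) + o(U(-3, 3)))**2 = (7 + 2*3)**2 = (7 + 6)**2 = 13**2 = 169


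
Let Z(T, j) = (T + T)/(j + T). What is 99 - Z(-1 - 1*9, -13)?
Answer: 2257/23 ≈ 98.130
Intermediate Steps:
Z(T, j) = 2*T/(T + j) (Z(T, j) = (2*T)/(T + j) = 2*T/(T + j))
99 - Z(-1 - 1*9, -13) = 99 - 2*(-1 - 1*9)/((-1 - 1*9) - 13) = 99 - 2*(-1 - 9)/((-1 - 9) - 13) = 99 - 2*(-10)/(-10 - 13) = 99 - 2*(-10)/(-23) = 99 - 2*(-10)*(-1)/23 = 99 - 1*20/23 = 99 - 20/23 = 2257/23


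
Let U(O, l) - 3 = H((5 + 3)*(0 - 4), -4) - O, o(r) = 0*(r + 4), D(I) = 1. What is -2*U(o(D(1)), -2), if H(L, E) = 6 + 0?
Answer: -18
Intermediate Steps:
H(L, E) = 6
o(r) = 0 (o(r) = 0*(4 + r) = 0)
U(O, l) = 9 - O (U(O, l) = 3 + (6 - O) = 9 - O)
-2*U(o(D(1)), -2) = -2*(9 - 1*0) = -2*(9 + 0) = -2*9 = -18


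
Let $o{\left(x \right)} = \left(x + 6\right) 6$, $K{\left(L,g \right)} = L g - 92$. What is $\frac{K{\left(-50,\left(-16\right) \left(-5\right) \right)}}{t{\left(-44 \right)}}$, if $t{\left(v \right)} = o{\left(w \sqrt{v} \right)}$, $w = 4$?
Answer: $- \frac{1023}{185} + \frac{1364 i \sqrt{11}}{185} \approx -5.5297 + 24.453 i$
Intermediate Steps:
$K{\left(L,g \right)} = -92 + L g$
$o{\left(x \right)} = 36 + 6 x$ ($o{\left(x \right)} = \left(6 + x\right) 6 = 36 + 6 x$)
$t{\left(v \right)} = 36 + 24 \sqrt{v}$ ($t{\left(v \right)} = 36 + 6 \cdot 4 \sqrt{v} = 36 + 24 \sqrt{v}$)
$\frac{K{\left(-50,\left(-16\right) \left(-5\right) \right)}}{t{\left(-44 \right)}} = \frac{-92 - 50 \left(\left(-16\right) \left(-5\right)\right)}{36 + 24 \sqrt{-44}} = \frac{-92 - 4000}{36 + 24 \cdot 2 i \sqrt{11}} = \frac{-92 - 4000}{36 + 48 i \sqrt{11}} = - \frac{4092}{36 + 48 i \sqrt{11}}$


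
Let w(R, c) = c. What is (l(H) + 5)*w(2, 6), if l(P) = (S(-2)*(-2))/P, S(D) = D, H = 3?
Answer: 38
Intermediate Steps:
l(P) = 4/P (l(P) = (-2*(-2))/P = 4/P)
(l(H) + 5)*w(2, 6) = (4/3 + 5)*6 = (19/3)*6 = 38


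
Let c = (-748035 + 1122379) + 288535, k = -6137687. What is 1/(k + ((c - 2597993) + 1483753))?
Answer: -1/6589048 ≈ -1.5177e-7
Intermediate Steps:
c = 662879 (c = 374344 + 288535 = 662879)
1/(k + ((c - 2597993) + 1483753)) = 1/(-6137687 + ((662879 - 2597993) + 1483753)) = 1/(-6137687 + (-1935114 + 1483753)) = 1/(-6137687 - 451361) = 1/(-6589048) = -1/6589048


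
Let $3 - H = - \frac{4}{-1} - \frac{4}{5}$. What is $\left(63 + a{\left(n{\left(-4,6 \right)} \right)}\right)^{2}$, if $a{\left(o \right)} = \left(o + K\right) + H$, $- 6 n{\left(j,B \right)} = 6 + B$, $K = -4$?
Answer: $\frac{80656}{25} \approx 3226.2$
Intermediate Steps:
$H = - \frac{1}{5}$ ($H = 3 - \left(- \frac{4}{-1} - \frac{4}{5}\right) = 3 - \left(\left(-4\right) \left(-1\right) - \frac{4}{5}\right) = 3 - \left(4 - \frac{4}{5}\right) = 3 - \frac{16}{5} = - \frac{1}{5} \approx -0.2$)
$n{\left(j,B \right)} = -1 - \frac{B}{6}$ ($n{\left(j,B \right)} = - \frac{6 + B}{6} = -1 - \frac{B}{6}$)
$a{\left(o \right)} = - \frac{21}{5} + o$ ($a{\left(o \right)} = \left(o - 4\right) - \frac{1}{5} = \left(-4 + o\right) - \frac{1}{5} = - \frac{21}{5} + o$)
$\left(63 + a{\left(n{\left(-4,6 \right)} \right)}\right)^{2} = \left(63 - \frac{31}{5}\right)^{2} = \left(\frac{284}{5}\right)^{2} = \frac{80656}{25}$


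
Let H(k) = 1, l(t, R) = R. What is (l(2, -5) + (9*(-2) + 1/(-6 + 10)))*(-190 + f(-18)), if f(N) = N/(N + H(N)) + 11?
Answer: 275275/68 ≈ 4048.2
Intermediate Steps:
f(N) = 11 + N/(1 + N) (f(N) = N/(N + 1) + 11 = N/(1 + N) + 11 = 11 + N/(1 + N))
(l(2, -5) + (9*(-2) + 1/(-6 + 10)))*(-190 + f(-18)) = (-5 + (9*(-2) + 1/(-6 + 10)))*(-190 + (11 + 12*(-18))/(1 - 18)) = (-5 + (-18 + 1/4))*(-190 + (11 - 216)/(-17)) = (-5 + (-18 + ¼))*(-190 - 1/17*(-205)) = (-5 - 71/4)*(-190 + 205/17) = -91/4*(-3025/17) = 275275/68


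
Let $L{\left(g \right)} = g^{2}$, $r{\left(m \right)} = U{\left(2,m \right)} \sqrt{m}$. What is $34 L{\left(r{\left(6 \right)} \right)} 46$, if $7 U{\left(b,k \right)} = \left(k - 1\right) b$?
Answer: $\frac{938400}{49} \approx 19151.0$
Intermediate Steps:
$U{\left(b,k \right)} = \frac{b \left(-1 + k\right)}{7}$ ($U{\left(b,k \right)} = \frac{\left(k - 1\right) b}{7} = \frac{\left(-1 + k\right) b}{7} = \frac{b \left(-1 + k\right)}{7}$)
$r{\left(m \right)} = \sqrt{m} \left(- \frac{2}{7} + \frac{2 m}{7}\right)$ ($r{\left(m \right)} = \frac{1}{7} \cdot 2 \left(-1 + m\right) \sqrt{m} = \left(- \frac{2}{7} + \frac{2 m}{7}\right) \sqrt{m} = \sqrt{m} \left(- \frac{2}{7} + \frac{2 m}{7}\right)$)
$34 L{\left(r{\left(6 \right)} \right)} 46 = 34 \left(\frac{2 \sqrt{6} \left(-1 + 6\right)}{7}\right)^{2} \cdot 46 = 34 \left(\frac{2}{7} \sqrt{6} \cdot 5\right)^{2} \cdot 46 = 34 \left(\frac{10 \sqrt{6}}{7}\right)^{2} \cdot 46 = 34 \cdot \frac{600}{49} \cdot 46 = \frac{20400}{49} \cdot 46 = \frac{938400}{49}$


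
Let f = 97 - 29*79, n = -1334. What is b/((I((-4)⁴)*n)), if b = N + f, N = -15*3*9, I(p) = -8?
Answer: -113/464 ≈ -0.24353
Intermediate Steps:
f = -2194 (f = 97 - 2291 = -2194)
N = -405 (N = -45*9 = -405)
b = -2599 (b = -405 - 2194 = -2599)
b/((I((-4)⁴)*n)) = -2599/((-8*(-1334))) = -2599/10672 = -2599*1/10672 = -113/464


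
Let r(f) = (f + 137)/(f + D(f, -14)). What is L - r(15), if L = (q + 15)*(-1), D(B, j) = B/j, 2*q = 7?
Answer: -11471/390 ≈ -29.413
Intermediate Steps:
q = 7/2 (q = (½)*7 = 7/2 ≈ 3.5000)
r(f) = 14*(137 + f)/(13*f) (r(f) = (f + 137)/(f + f/(-14)) = (137 + f)/(f + f*(-1/14)) = (137 + f)/(f - f/14) = (137 + f)/((13*f/14)) = (137 + f)*(14/(13*f)) = 14*(137 + f)/(13*f))
L = -37/2 (L = (7/2 + 15)*(-1) = (37/2)*(-1) = -37/2 ≈ -18.500)
L - r(15) = -37/2 - 14*(137 + 15)/(13*15) = -37/2 - 14*152/(13*15) = -37/2 - 1*2128/195 = -37/2 - 2128/195 = -11471/390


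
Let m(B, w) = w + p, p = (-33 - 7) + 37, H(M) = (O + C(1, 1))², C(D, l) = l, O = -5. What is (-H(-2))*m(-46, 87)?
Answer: -1344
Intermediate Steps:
H(M) = 16 (H(M) = (-5 + 1)² = (-4)² = 16)
p = -3 (p = -40 + 37 = -3)
m(B, w) = -3 + w (m(B, w) = w - 3 = -3 + w)
(-H(-2))*m(-46, 87) = (-1*16)*(-3 + 87) = -16*84 = -1344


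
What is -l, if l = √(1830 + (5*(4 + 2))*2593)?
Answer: -2*√19905 ≈ -282.17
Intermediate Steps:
l = 2*√19905 (l = √(1830 + (5*6)*2593) = √(1830 + 30*2593) = √(1830 + 77790) = √79620 = 2*√19905 ≈ 282.17)
-l = -2*√19905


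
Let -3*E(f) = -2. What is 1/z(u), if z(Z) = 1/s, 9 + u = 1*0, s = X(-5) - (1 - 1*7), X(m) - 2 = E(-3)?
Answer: 26/3 ≈ 8.6667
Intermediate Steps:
E(f) = ⅔ (E(f) = -⅓*(-2) = ⅔)
X(m) = 8/3 (X(m) = 2 + ⅔ = 8/3)
s = 26/3 (s = 8/3 - (1 - 1*7) = 8/3 - (1 - 7) = 8/3 - 1*(-6) = 8/3 + 6 = 26/3 ≈ 8.6667)
u = -9 (u = -9 + 1*0 = -9 + 0 = -9)
z(Z) = 3/26 (z(Z) = 1/(26/3) = 3/26)
1/z(u) = 1/(3/26) = 26/3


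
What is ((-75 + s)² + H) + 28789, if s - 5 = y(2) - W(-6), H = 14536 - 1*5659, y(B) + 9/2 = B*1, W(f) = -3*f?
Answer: 183425/4 ≈ 45856.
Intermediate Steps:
y(B) = -9/2 + B (y(B) = -9/2 + B*1 = -9/2 + B)
H = 8877 (H = 14536 - 5659 = 8877)
s = -31/2 (s = 5 + ((-9/2 + 2) - (-3)*(-6)) = 5 + (-5/2 - 1*18) = 5 + (-5/2 - 18) = 5 - 41/2 = -31/2 ≈ -15.500)
((-75 + s)² + H) + 28789 = ((-75 - 31/2)² + 8877) + 28789 = ((-181/2)² + 8877) + 28789 = (32761/4 + 8877) + 28789 = 68269/4 + 28789 = 183425/4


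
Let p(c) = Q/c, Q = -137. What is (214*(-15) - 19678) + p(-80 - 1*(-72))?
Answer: -182967/8 ≈ -22871.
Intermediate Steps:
p(c) = -137/c
(214*(-15) - 19678) + p(-80 - 1*(-72)) = (214*(-15) - 19678) - 137/(-80 - 1*(-72)) = (-3210 - 19678) - 137/(-80 + 72) = -22888 - 137/(-8) = -22888 - 137*(-⅛) = -22888 + 137/8 = -182967/8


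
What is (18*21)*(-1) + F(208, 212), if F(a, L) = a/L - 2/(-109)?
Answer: -2177932/5777 ≈ -377.00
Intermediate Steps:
F(a, L) = 2/109 + a/L (F(a, L) = a/L - 2*(-1/109) = a/L + 2/109 = 2/109 + a/L)
(18*21)*(-1) + F(208, 212) = (18*21)*(-1) + (2/109 + 208/212) = 378*(-1) + (2/109 + 208*(1/212)) = -378 + (2/109 + 52/53) = -378 + 5774/5777 = -2177932/5777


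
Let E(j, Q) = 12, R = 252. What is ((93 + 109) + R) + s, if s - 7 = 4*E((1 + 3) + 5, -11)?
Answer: 509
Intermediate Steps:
s = 55 (s = 7 + 4*12 = 7 + 48 = 55)
((93 + 109) + R) + s = ((93 + 109) + 252) + 55 = (202 + 252) + 55 = 454 + 55 = 509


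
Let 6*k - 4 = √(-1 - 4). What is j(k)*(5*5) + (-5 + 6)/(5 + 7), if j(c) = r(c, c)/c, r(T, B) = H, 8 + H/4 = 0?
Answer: -76793/84 + 1600*I*√5/7 ≈ -914.2 + 511.1*I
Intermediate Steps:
H = -32 (H = -32 + 4*0 = -32 + 0 = -32)
k = ⅔ + I*√5/6 (k = ⅔ + √(-1 - 4)/6 = ⅔ + √(-5)/6 = ⅔ + (I*√5)/6 = ⅔ + I*√5/6 ≈ 0.66667 + 0.37268*I)
r(T, B) = -32
j(c) = -32/c
j(k)*(5*5) + (-5 + 6)/(5 + 7) = (-32/(⅔ + I*√5/6))*(5*5) + (-5 + 6)/(5 + 7) = -32/(⅔ + I*√5/6)*25 + 1/12 = -800/(⅔ + I*√5/6) + 1*(1/12) = -800/(⅔ + I*√5/6) + 1/12 = 1/12 - 800/(⅔ + I*√5/6)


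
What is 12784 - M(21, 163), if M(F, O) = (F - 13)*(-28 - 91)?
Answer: 13736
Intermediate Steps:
M(F, O) = 1547 - 119*F (M(F, O) = (-13 + F)*(-119) = 1547 - 119*F)
12784 - M(21, 163) = 12784 - (1547 - 119*21) = 12784 - (1547 - 2499) = 12784 - 1*(-952) = 12784 + 952 = 13736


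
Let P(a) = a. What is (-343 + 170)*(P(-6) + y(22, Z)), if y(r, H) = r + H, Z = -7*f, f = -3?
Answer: -6401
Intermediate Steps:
Z = 21 (Z = -7*(-3) = 21)
y(r, H) = H + r
(-343 + 170)*(P(-6) + y(22, Z)) = (-343 + 170)*(-6 + (21 + 22)) = -173*(-6 + 43) = -173*37 = -6401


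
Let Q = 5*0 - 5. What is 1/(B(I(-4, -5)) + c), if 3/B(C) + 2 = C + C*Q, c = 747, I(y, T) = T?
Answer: 6/4483 ≈ 0.0013384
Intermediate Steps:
Q = -5 (Q = 0 - 5 = -5)
B(C) = 3/(-2 - 4*C) (B(C) = 3/(-2 + (C + C*(-5))) = 3/(-2 + (C - 5*C)) = 3/(-2 - 4*C))
1/(B(I(-4, -5)) + c) = 1/(3/(2*(-1 - 2*(-5))) + 747) = 1/(3/(2*(-1 + 10)) + 747) = 1/((3/2)/9 + 747) = 1/((3/2)*(1/9) + 747) = 1/(1/6 + 747) = 1/(4483/6) = 6/4483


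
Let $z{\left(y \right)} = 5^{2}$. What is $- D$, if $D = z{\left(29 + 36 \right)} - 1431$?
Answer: $1406$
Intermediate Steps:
$z{\left(y \right)} = 25$
$D = -1406$ ($D = 25 - 1431 = -1406$)
$- D = \left(-1\right) \left(-1406\right) = 1406$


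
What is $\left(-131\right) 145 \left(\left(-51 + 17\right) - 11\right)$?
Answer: $854775$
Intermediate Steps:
$\left(-131\right) 145 \left(\left(-51 + 17\right) - 11\right) = - 18995 \left(-34 - 11\right) = \left(-18995\right) \left(-45\right) = 854775$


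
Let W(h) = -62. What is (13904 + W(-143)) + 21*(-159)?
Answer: 10503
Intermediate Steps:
(13904 + W(-143)) + 21*(-159) = (13904 - 62) + 21*(-159) = 13842 - 3339 = 10503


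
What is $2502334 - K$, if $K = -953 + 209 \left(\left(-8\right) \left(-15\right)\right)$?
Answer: $2478207$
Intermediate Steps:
$K = 24127$ ($K = -953 + 209 \cdot 120 = -953 + 25080 = 24127$)
$2502334 - K = 2502334 - 24127 = 2478207$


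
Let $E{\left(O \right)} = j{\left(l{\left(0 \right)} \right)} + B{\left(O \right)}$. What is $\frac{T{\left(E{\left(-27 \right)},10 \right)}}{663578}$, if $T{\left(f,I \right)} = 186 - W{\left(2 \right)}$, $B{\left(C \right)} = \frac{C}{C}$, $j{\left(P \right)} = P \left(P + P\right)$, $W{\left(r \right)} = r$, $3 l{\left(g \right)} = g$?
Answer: $\frac{92}{331789} \approx 0.00027728$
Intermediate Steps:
$l{\left(g \right)} = \frac{g}{3}$
$j{\left(P \right)} = 2 P^{2}$ ($j{\left(P \right)} = P 2 P = 2 P^{2}$)
$B{\left(C \right)} = 1$
$E{\left(O \right)} = 1$ ($E{\left(O \right)} = 2 \left(\frac{1}{3} \cdot 0\right)^{2} + 1 = 2 \cdot 0^{2} + 1 = 2 \cdot 0 + 1 = 0 + 1 = 1$)
$T{\left(f,I \right)} = 184$ ($T{\left(f,I \right)} = 186 - 2 = 184$)
$\frac{T{\left(E{\left(-27 \right)},10 \right)}}{663578} = \frac{184}{663578} = 184 \cdot \frac{1}{663578} = \frac{92}{331789}$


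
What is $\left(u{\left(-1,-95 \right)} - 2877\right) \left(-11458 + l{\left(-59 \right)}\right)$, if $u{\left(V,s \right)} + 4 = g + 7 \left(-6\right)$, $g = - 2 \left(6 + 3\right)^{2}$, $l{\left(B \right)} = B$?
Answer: $35529945$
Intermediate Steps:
$g = -162$ ($g = - 2 \cdot 9^{2} = \left(-2\right) 81 = -162$)
$u{\left(V,s \right)} = -208$ ($u{\left(V,s \right)} = -4 + \left(-162 + 7 \left(-6\right)\right) = -4 - 204 = -208$)
$\left(u{\left(-1,-95 \right)} - 2877\right) \left(-11458 + l{\left(-59 \right)}\right) = \left(-208 - 2877\right) \left(-11458 - 59\right) = \left(-3085\right) \left(-11517\right) = 35529945$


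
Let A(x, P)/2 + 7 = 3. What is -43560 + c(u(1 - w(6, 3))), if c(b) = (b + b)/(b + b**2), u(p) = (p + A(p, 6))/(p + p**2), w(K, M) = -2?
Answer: -304896/7 ≈ -43557.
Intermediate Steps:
A(x, P) = -8 (A(x, P) = -14 + 2*3 = -14 + 6 = -8)
u(p) = (-8 + p)/(p + p**2) (u(p) = (p - 8)/(p + p**2) = (-8 + p)/(p + p**2))
c(b) = 2*b/(b + b**2) (c(b) = (2*b)/(b + b**2) = 2*b/(b + b**2))
-43560 + c(u(1 - w(6, 3))) = -43560 + 2/(1 + (-8 + (1 - 1*(-2)))/((1 - 1*(-2))*(1 + (1 - 1*(-2))))) = -43560 + 2/(1 + (-8 + (1 + 2))/((1 + 2)*(1 + (1 + 2)))) = -43560 + 2/(1 + (-8 + 3)/(3*(1 + 3))) = -43560 + 2/(1 + (1/3)*(-5)/4) = -43560 + 2/(1 + (1/3)*(1/4)*(-5)) = -43560 + 2/(1 - 5/12) = -43560 + 2/(7/12) = -43560 + 2*(12/7) = -43560 + 24/7 = -304896/7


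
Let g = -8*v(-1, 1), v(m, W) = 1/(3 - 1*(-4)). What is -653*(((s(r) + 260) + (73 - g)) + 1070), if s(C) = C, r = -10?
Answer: -6372627/7 ≈ -9.1038e+5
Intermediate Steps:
v(m, W) = ⅐ (v(m, W) = 1/(3 + 4) = 1/7 = ⅐)
g = -8/7 (g = -8*⅐ = -8/7 ≈ -1.1429)
-653*(((s(r) + 260) + (73 - g)) + 1070) = -653*(((-10 + 260) + (73 - 1*(-8/7))) + 1070) = -653*((250 + (73 + 8/7)) + 1070) = -653*((250 + 519/7) + 1070) = -653*(2269/7 + 1070) = -653*9759/7 = -6372627/7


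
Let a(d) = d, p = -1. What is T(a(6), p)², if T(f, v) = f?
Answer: 36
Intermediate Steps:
T(a(6), p)² = 6² = 36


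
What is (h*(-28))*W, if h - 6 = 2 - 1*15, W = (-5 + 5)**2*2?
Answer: 0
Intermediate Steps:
W = 0 (W = 0**2*2 = 0*2 = 0)
h = -7 (h = 6 + (2 - 1*15) = 6 + (2 - 15) = 6 - 13 = -7)
(h*(-28))*W = -7*(-28)*0 = 196*0 = 0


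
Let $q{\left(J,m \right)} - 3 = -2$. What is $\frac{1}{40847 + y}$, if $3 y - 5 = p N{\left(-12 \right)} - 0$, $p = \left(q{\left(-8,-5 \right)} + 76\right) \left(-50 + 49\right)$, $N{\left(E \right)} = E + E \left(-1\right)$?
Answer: $\frac{3}{122546} \approx 2.4481 \cdot 10^{-5}$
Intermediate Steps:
$q{\left(J,m \right)} = 1$ ($q{\left(J,m \right)} = 3 - 2 = 1$)
$N{\left(E \right)} = 0$ ($N{\left(E \right)} = E - E = 0$)
$p = -77$ ($p = \left(1 + 76\right) \left(-50 + 49\right) = 77 \left(-1\right) = -77$)
$y = \frac{5}{3}$ ($y = \frac{5}{3} + \frac{\left(-77\right) 0 - 0}{3} = \frac{5}{3} + \frac{0 + 0}{3} = \frac{5}{3} + \frac{1}{3} \cdot 0 = \frac{5}{3} + 0 = \frac{5}{3} \approx 1.6667$)
$\frac{1}{40847 + y} = \frac{1}{40847 + \frac{5}{3}} = \frac{1}{\frac{122546}{3}} = \frac{3}{122546}$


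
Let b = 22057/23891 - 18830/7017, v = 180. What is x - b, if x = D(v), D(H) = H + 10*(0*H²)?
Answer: 4352980003/23949021 ≈ 181.76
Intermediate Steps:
D(H) = H (D(H) = H + 10*0 = H + 0 = H)
x = 180
b = -42156223/23949021 (b = 22057*(1/23891) - 18830*1/7017 = 3151/3413 - 18830/7017 = -42156223/23949021 ≈ -1.7602)
x - b = 180 - 1*(-42156223/23949021) = 180 + 42156223/23949021 = 4352980003/23949021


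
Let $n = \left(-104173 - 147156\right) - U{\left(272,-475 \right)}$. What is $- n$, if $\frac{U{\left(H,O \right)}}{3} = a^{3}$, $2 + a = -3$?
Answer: $250954$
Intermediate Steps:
$a = -5$ ($a = -2 - 3 = -5$)
$U{\left(H,O \right)} = -375$ ($U{\left(H,O \right)} = 3 \left(-5\right)^{3} = 3 \left(-125\right) = -375$)
$n = -250954$ ($n = \left(-104173 - 147156\right) - -375 = \left(-104173 - 147156\right) + 375 = -251329 + 375 = -250954$)
$- n = \left(-1\right) \left(-250954\right) = 250954$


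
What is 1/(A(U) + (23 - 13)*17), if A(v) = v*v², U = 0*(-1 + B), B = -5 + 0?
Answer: 1/170 ≈ 0.0058824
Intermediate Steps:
B = -5
U = 0 (U = 0*(-1 - 5) = 0*(-6) = 0)
A(v) = v³
1/(A(U) + (23 - 13)*17) = 1/(0³ + (23 - 13)*17) = 1/(0 + 10*17) = 1/(0 + 170) = 1/170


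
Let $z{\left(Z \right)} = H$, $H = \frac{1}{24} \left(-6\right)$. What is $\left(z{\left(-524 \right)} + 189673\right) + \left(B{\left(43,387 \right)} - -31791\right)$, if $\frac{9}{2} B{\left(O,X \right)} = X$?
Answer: $\frac{886199}{4} \approx 2.2155 \cdot 10^{5}$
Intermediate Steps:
$B{\left(O,X \right)} = \frac{2 X}{9}$
$H = - \frac{1}{4}$ ($H = \frac{1}{24} \left(-6\right) = - \frac{1}{4} \approx -0.25$)
$z{\left(Z \right)} = - \frac{1}{4}$
$\left(z{\left(-524 \right)} + 189673\right) + \left(B{\left(43,387 \right)} - -31791\right) = \left(- \frac{1}{4} + 189673\right) + \left(\frac{2}{9} \cdot 387 - -31791\right) = \frac{758691}{4} + \left(86 + 31791\right) = \frac{758691}{4} + 31877 = \frac{886199}{4}$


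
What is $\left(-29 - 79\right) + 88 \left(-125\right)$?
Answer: $-11108$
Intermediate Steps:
$\left(-29 - 79\right) + 88 \left(-125\right) = \left(-29 - 79\right) - 11000 = -108 - 11000 = -11108$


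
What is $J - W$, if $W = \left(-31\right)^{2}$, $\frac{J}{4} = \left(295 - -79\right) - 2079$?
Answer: $-7781$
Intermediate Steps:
$J = -6820$ ($J = 4 \left(\left(295 - -79\right) - 2079\right) = 4 \left(\left(295 + 79\right) - 2079\right) = 4 \left(374 - 2079\right) = 4 \left(-1705\right) = -6820$)
$W = 961$
$J - W = -6820 - 961 = -7781$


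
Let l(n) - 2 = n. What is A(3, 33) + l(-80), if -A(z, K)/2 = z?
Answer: -84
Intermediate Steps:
A(z, K) = -2*z
l(n) = 2 + n
A(3, 33) + l(-80) = -2*3 + (2 - 80) = -6 - 78 = -84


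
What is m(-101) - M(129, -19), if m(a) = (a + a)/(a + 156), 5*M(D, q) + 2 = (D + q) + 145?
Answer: -597/11 ≈ -54.273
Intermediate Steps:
M(D, q) = 143/5 + D/5 + q/5 (M(D, q) = -⅖ + ((D + q) + 145)/5 = -⅖ + (145 + D + q)/5 = -⅖ + (29 + D/5 + q/5) = 143/5 + D/5 + q/5)
m(a) = 2*a/(156 + a) (m(a) = (2*a)/(156 + a) = 2*a/(156 + a))
m(-101) - M(129, -19) = 2*(-101)/(156 - 101) - (143/5 + (⅕)*129 + (⅕)*(-19)) = 2*(-101)/55 - (143/5 + 129/5 - 19/5) = 2*(-101)*(1/55) - 1*253/5 = -202/55 - 253/5 = -597/11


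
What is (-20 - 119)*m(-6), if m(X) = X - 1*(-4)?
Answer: 278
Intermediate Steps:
m(X) = 4 + X (m(X) = X + 4 = 4 + X)
(-20 - 119)*m(-6) = (-20 - 119)*(4 - 6) = -139*(-2) = 278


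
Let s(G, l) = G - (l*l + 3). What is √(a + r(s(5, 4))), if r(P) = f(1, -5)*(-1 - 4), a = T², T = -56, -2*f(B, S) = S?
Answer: √12494/2 ≈ 55.888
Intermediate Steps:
f(B, S) = -S/2
s(G, l) = -3 + G - l² (s(G, l) = G - (l² + 3) = G - (3 + l²) = G + (-3 - l²) = -3 + G - l²)
a = 3136 (a = (-56)² = 3136)
r(P) = -25/2 (r(P) = (-½*(-5))*(-1 - 4) = (5/2)*(-5) = -25/2)
√(a + r(s(5, 4))) = √(3136 - 25/2) = √(6247/2) = √12494/2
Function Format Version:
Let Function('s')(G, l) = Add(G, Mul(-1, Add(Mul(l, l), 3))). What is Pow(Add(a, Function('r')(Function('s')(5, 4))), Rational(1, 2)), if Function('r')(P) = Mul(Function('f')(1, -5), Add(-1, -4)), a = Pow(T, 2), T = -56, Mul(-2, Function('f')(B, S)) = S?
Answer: Mul(Rational(1, 2), Pow(12494, Rational(1, 2))) ≈ 55.888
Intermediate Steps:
Function('f')(B, S) = Mul(Rational(-1, 2), S)
Function('s')(G, l) = Add(-3, G, Mul(-1, Pow(l, 2))) (Function('s')(G, l) = Add(G, Mul(-1, Add(Pow(l, 2), 3))) = Add(G, Mul(-1, Add(3, Pow(l, 2)))) = Add(G, Add(-3, Mul(-1, Pow(l, 2)))) = Add(-3, G, Mul(-1, Pow(l, 2))))
a = 3136 (a = Pow(-56, 2) = 3136)
Function('r')(P) = Rational(-25, 2) (Function('r')(P) = Mul(Mul(Rational(-1, 2), -5), Add(-1, -4)) = Mul(Rational(5, 2), -5) = Rational(-25, 2))
Pow(Add(a, Function('r')(Function('s')(5, 4))), Rational(1, 2)) = Pow(Add(3136, Rational(-25, 2)), Rational(1, 2)) = Pow(Rational(6247, 2), Rational(1, 2)) = Mul(Rational(1, 2), Pow(12494, Rational(1, 2)))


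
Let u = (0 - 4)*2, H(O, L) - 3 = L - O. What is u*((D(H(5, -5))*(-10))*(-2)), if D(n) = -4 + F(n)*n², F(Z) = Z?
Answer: 55520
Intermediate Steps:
H(O, L) = 3 + L - O (H(O, L) = 3 + (L - O) = 3 + L - O)
u = -8 (u = -4*2 = -8)
D(n) = -4 + n³ (D(n) = -4 + n*n² = -4 + n³)
u*((D(H(5, -5))*(-10))*(-2)) = -8*(-4 + (3 - 5 - 1*5)³)*(-10)*(-2) = -8*(-4 + (3 - 5 - 5)³)*(-10)*(-2) = -8*(-4 + (-7)³)*(-10)*(-2) = -8*(-4 - 343)*(-10)*(-2) = -8*(-347*(-10))*(-2) = -27760*(-2) = -8*(-6940) = 55520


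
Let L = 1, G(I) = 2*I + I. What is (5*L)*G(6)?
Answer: 90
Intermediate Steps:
G(I) = 3*I
(5*L)*G(6) = (5*1)*(3*6) = 5*18 = 90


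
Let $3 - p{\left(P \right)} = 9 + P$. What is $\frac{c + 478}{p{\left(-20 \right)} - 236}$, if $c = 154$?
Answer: $- \frac{316}{111} \approx -2.8468$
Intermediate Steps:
$p{\left(P \right)} = -6 - P$ ($p{\left(P \right)} = 3 - \left(9 + P\right) = -6 - P$)
$\frac{c + 478}{p{\left(-20 \right)} - 236} = \frac{154 + 478}{\left(-6 - -20\right) - 236} = \frac{632}{\left(-6 + 20\right) - 236} = \frac{632}{14 - 236} = \frac{632}{-222} = 632 \left(- \frac{1}{222}\right) = - \frac{316}{111}$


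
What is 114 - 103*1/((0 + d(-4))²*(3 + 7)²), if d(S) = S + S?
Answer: 729497/6400 ≈ 113.98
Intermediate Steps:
d(S) = 2*S
114 - 103*1/((0 + d(-4))²*(3 + 7)²) = 114 - 103*1/((0 + 2*(-4))²*(3 + 7)²) = 114 - 103*1/(100*(0 - 8)²) = 114 - 103/((10*(-8))²) = 114 - 103/((-80)²) = 114 - 103/6400 = 729497/6400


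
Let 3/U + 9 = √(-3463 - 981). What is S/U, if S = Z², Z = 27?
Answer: -2187 + 486*I*√1111 ≈ -2187.0 + 16199.0*I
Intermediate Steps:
S = 729 (S = 27² = 729)
U = 3/(-9 + 2*I*√1111) (U = 3/(-9 + √(-3463 - 981)) = 3/(-9 + √(-4444)) = 3/(-9 + 2*I*√1111) ≈ -0.0059668 - 0.044197*I)
S/U = 729/(-27/4525 - 6*I*√1111/4525)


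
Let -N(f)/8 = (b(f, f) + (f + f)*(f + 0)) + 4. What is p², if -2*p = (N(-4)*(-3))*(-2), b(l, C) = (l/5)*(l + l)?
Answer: 25887744/25 ≈ 1.0355e+6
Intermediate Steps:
b(l, C) = 2*l²/5 (b(l, C) = (l*(⅕))*(2*l) = (l/5)*(2*l) = 2*l²/5)
N(f) = -32 - 96*f²/5 (N(f) = -8*((2*f²/5 + (f + f)*(f + 0)) + 4) = -8*((2*f²/5 + (2*f)*f) + 4) = -8*((2*f²/5 + 2*f²) + 4) = -8*(12*f²/5 + 4) = -8*(4 + 12*f²/5) = -32 - 96*f²/5)
p = 5088/5 (p = -(-32 - 96/5*(-4)²)*(-3)*(-2)/2 = -(-32 - 96/5*16)*(-3)*(-2)/2 = -(-32 - 1536/5)*(-3)*(-2)/2 = -(-1696/5*(-3))*(-2)/2 = -2544*(-2)/5 = -½*(-10176/5) = 5088/5 ≈ 1017.6)
p² = (5088/5)² = 25887744/25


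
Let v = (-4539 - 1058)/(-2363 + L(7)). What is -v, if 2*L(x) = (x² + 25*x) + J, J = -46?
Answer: -5597/2274 ≈ -2.4613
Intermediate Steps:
L(x) = -23 + x²/2 + 25*x/2 (L(x) = ((x² + 25*x) - 46)/2 = (-46 + x² + 25*x)/2 = -23 + x²/2 + 25*x/2)
v = 5597/2274 (v = (-4539 - 1058)/(-2363 + (-23 + (½)*7² + (25/2)*7)) = -5597/(-2363 + (-23 + (½)*49 + 175/2)) = -5597/(-2363 + (-23 + 49/2 + 175/2)) = -5597/(-2363 + 89) = -5597/(-2274) = -5597*(-1/2274) = 5597/2274 ≈ 2.4613)
-v = -1*5597/2274 = -5597/2274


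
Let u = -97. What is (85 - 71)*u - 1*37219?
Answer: -38577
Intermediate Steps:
(85 - 71)*u - 1*37219 = (85 - 71)*(-97) - 1*37219 = 14*(-97) - 37219 = -1358 - 37219 = -38577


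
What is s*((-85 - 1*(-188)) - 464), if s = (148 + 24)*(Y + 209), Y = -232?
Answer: 1428116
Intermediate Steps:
s = -3956 (s = (148 + 24)*(-232 + 209) = 172*(-23) = -3956)
s*((-85 - 1*(-188)) - 464) = -3956*((-85 - 1*(-188)) - 464) = -3956*((-85 + 188) - 464) = -3956*(103 - 464) = -3956*(-361) = 1428116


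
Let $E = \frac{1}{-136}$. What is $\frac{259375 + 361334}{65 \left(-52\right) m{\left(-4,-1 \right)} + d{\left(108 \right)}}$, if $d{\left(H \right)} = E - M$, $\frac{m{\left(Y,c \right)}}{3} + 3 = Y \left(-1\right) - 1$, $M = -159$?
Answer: $\frac{84416424}{21623} \approx 3904.0$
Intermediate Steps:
$m{\left(Y,c \right)} = -12 - 3 Y$ ($m{\left(Y,c \right)} = -9 + 3 \left(Y \left(-1\right) - 1\right) = -9 + 3 \left(- Y - 1\right) = -9 + 3 \left(-1 - Y\right) = -9 - \left(3 + 3 Y\right) = -12 - 3 Y$)
$E = - \frac{1}{136} \approx -0.0073529$
$d{\left(H \right)} = \frac{21623}{136}$ ($d{\left(H \right)} = - \frac{1}{136} - -159 = - \frac{1}{136} + 159 = \frac{21623}{136}$)
$\frac{259375 + 361334}{65 \left(-52\right) m{\left(-4,-1 \right)} + d{\left(108 \right)}} = \frac{259375 + 361334}{65 \left(-52\right) \left(-12 - -12\right) + \frac{21623}{136}} = \frac{620709}{- 3380 \left(-12 + 12\right) + \frac{21623}{136}} = \frac{620709}{\left(-3380\right) 0 + \frac{21623}{136}} = \frac{620709}{0 + \frac{21623}{136}} = \frac{620709}{\frac{21623}{136}} = 620709 \cdot \frac{136}{21623} = \frac{84416424}{21623}$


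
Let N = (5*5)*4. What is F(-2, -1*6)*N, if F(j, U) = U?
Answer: -600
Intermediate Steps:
N = 100 (N = 25*4 = 100)
F(-2, -1*6)*N = -1*6*100 = -6*100 = -600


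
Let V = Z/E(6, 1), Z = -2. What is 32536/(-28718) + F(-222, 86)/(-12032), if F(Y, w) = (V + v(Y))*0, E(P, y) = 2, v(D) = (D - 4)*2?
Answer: -196/173 ≈ -1.1329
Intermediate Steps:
v(D) = -8 + 2*D (v(D) = (-4 + D)*2 = -8 + 2*D)
V = -1 (V = -2/2 = -2*½ = -1)
F(Y, w) = 0 (F(Y, w) = (-1 + (-8 + 2*Y))*0 = (-9 + 2*Y)*0 = 0)
32536/(-28718) + F(-222, 86)/(-12032) = 32536/(-28718) + 0/(-12032) = 32536*(-1/28718) + 0*(-1/12032) = -196/173 + 0 = -196/173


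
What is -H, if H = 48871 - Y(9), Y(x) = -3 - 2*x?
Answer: -48892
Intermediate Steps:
H = 48892 (H = 48871 - (-3 - 2*9) = 48871 - (-3 - 18) = 48871 - 1*(-21) = 48871 + 21 = 48892)
-H = -1*48892 = -48892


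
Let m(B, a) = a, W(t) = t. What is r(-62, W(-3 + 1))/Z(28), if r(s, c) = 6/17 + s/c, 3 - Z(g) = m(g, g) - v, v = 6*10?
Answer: 533/595 ≈ 0.89580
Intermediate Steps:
v = 60
Z(g) = 63 - g (Z(g) = 3 - (g - 1*60) = 3 - (g - 60) = 3 - (-60 + g) = 3 + (60 - g) = 63 - g)
r(s, c) = 6/17 + s/c (r(s, c) = 6*(1/17) + s/c = 6/17 + s/c)
r(-62, W(-3 + 1))/Z(28) = (6/17 - 62/(-3 + 1))/(63 - 1*28) = (6/17 - 62/(-2))/(63 - 28) = (6/17 - 62*(-½))/35 = (6/17 + 31)*(1/35) = (533/17)*(1/35) = 533/595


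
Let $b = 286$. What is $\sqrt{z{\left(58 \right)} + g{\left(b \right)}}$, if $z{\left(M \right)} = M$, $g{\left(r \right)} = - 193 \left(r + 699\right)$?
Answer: $i \sqrt{190047} \approx 435.94 i$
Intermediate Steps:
$g{\left(r \right)} = -134907 - 193 r$ ($g{\left(r \right)} = - 193 \left(699 + r\right) = -134907 - 193 r$)
$\sqrt{z{\left(58 \right)} + g{\left(b \right)}} = \sqrt{58 - 190105} = \sqrt{-190047} = i \sqrt{190047}$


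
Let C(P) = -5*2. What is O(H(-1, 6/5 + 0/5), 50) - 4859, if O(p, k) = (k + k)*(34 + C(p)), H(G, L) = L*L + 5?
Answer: -2459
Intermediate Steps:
C(P) = -10
H(G, L) = 5 + L**2 (H(G, L) = L**2 + 5 = 5 + L**2)
O(p, k) = 48*k (O(p, k) = (k + k)*(34 - 10) = (2*k)*24 = 48*k)
O(H(-1, 6/5 + 0/5), 50) - 4859 = 48*50 - 4859 = 2400 - 4859 = -2459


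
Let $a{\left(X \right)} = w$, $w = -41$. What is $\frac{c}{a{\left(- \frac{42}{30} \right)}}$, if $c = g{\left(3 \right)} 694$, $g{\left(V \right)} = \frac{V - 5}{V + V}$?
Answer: $\frac{694}{123} \approx 5.6423$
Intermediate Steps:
$g{\left(V \right)} = \frac{-5 + V}{2 V}$
$a{\left(X \right)} = -41$
$c = - \frac{694}{3}$ ($c = \frac{-5 + 3}{2 \cdot 3} \cdot 694 = \frac{1}{2} \cdot \frac{1}{3} \left(-2\right) 694 = \left(- \frac{1}{3}\right) 694 = - \frac{694}{3} \approx -231.33$)
$\frac{c}{a{\left(- \frac{42}{30} \right)}} = - \frac{694}{3 \left(-41\right)} = \left(- \frac{694}{3}\right) \left(- \frac{1}{41}\right) = \frac{694}{123}$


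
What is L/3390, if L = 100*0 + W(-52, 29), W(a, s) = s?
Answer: 29/3390 ≈ 0.0085546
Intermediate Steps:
L = 29 (L = 100*0 + 29 = 0 + 29 = 29)
L/3390 = 29/3390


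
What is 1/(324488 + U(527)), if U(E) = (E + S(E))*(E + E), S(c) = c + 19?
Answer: 1/1455430 ≈ 6.8708e-7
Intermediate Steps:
S(c) = 19 + c
U(E) = 2*E*(19 + 2*E) (U(E) = (E + (19 + E))*(E + E) = (19 + 2*E)*(2*E) = 2*E*(19 + 2*E))
1/(324488 + U(527)) = 1/(324488 + 2*527*(19 + 2*527)) = 1/(324488 + 2*527*(19 + 1054)) = 1/(324488 + 2*527*1073) = 1/(324488 + 1130942) = 1/1455430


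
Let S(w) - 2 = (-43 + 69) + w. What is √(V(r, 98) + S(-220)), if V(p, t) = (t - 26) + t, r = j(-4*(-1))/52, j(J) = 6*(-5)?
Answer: I*√22 ≈ 4.6904*I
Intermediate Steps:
S(w) = 28 + w (S(w) = 2 + ((-43 + 69) + w) = 2 + (26 + w) = 28 + w)
j(J) = -30
r = -15/26 (r = -30/52 = -30*1/52 = -15/26 ≈ -0.57692)
V(p, t) = -26 + 2*t (V(p, t) = (-26 + t) + t = -26 + 2*t)
√(V(r, 98) + S(-220)) = √((-26 + 2*98) + (28 - 220)) = √((-26 + 196) - 192) = √(170 - 192) = √(-22) = I*√22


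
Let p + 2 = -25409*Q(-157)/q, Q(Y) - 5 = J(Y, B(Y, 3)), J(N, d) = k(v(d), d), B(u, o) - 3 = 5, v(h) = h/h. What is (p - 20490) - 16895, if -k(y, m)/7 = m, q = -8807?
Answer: -330563168/8807 ≈ -37534.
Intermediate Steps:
v(h) = 1
k(y, m) = -7*m
B(u, o) = 8 (B(u, o) = 3 + 5 = 8)
J(N, d) = -7*d
Q(Y) = -51 (Q(Y) = 5 - 7*8 = 5 - 56 = -51)
p = -1313473/8807 (p = -2 - 25409/((-8807/(-51))) = -2 - 25409/((-8807*(-1/51))) = -2 - 25409/8807/51 = -2 - 25409*51/8807 = -2 - 1295859/8807 = -1313473/8807 ≈ -149.14)
(p - 20490) - 16895 = (-1313473/8807 - 20490) - 16895 = -181768903/8807 - 16895 = -330563168/8807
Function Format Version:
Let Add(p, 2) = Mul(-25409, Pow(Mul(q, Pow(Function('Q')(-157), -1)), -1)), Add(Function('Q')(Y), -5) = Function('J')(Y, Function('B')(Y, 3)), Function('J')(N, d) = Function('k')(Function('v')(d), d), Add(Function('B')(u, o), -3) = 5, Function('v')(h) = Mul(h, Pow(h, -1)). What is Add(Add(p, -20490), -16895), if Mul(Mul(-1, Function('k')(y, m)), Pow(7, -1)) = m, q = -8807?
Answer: Rational(-330563168, 8807) ≈ -37534.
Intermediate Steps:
Function('v')(h) = 1
Function('k')(y, m) = Mul(-7, m)
Function('B')(u, o) = 8 (Function('B')(u, o) = Add(3, 5) = 8)
Function('J')(N, d) = Mul(-7, d)
Function('Q')(Y) = -51 (Function('Q')(Y) = Add(5, Mul(-7, 8)) = Add(5, -56) = -51)
p = Rational(-1313473, 8807) (p = Add(-2, Mul(-25409, Pow(Mul(-8807, Pow(-51, -1)), -1))) = Add(-2, Mul(-25409, Pow(Mul(-8807, Rational(-1, 51)), -1))) = Add(-2, Mul(-25409, Pow(Rational(8807, 51), -1))) = Add(-2, Mul(-25409, Rational(51, 8807))) = Add(-2, Rational(-1295859, 8807)) = Rational(-1313473, 8807) ≈ -149.14)
Add(Add(p, -20490), -16895) = Add(Add(Rational(-1313473, 8807), -20490), -16895) = Add(Rational(-181768903, 8807), -16895) = Rational(-330563168, 8807)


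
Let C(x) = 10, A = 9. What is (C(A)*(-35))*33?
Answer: -11550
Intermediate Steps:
(C(A)*(-35))*33 = (10*(-35))*33 = -350*33 = -11550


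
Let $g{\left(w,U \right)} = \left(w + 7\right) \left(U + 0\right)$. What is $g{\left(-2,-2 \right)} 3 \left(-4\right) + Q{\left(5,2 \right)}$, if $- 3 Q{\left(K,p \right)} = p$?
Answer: $\frac{358}{3} \approx 119.33$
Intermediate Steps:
$Q{\left(K,p \right)} = - \frac{p}{3}$
$g{\left(w,U \right)} = U \left(7 + w\right)$ ($g{\left(w,U \right)} = \left(7 + w\right) U = U \left(7 + w\right)$)
$g{\left(-2,-2 \right)} 3 \left(-4\right) + Q{\left(5,2 \right)} = - 2 \left(7 - 2\right) 3 \left(-4\right) - \frac{2}{3} = \left(-2\right) 5 \left(-12\right) - \frac{2}{3} = \left(-10\right) \left(-12\right) - \frac{2}{3} = 120 - \frac{2}{3} = \frac{358}{3}$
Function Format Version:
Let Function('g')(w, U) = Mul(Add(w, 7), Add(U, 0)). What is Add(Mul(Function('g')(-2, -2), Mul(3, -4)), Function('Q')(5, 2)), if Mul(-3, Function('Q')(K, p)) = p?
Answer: Rational(358, 3) ≈ 119.33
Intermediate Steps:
Function('Q')(K, p) = Mul(Rational(-1, 3), p)
Function('g')(w, U) = Mul(U, Add(7, w)) (Function('g')(w, U) = Mul(Add(7, w), U) = Mul(U, Add(7, w)))
Add(Mul(Function('g')(-2, -2), Mul(3, -4)), Function('Q')(5, 2)) = Add(Mul(Mul(-2, Add(7, -2)), Mul(3, -4)), Mul(Rational(-1, 3), 2)) = Add(Mul(Mul(-2, 5), -12), Rational(-2, 3)) = Add(Mul(-10, -12), Rational(-2, 3)) = Add(120, Rational(-2, 3)) = Rational(358, 3)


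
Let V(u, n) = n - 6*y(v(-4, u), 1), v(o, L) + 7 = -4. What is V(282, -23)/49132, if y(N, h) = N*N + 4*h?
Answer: -773/49132 ≈ -0.015733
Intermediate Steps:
v(o, L) = -11 (v(o, L) = -7 - 4 = -11)
y(N, h) = N² + 4*h
V(u, n) = -750 + n (V(u, n) = n - 6*((-11)² + 4*1) = n - 6*(121 + 4) = n - 6*125 = n - 750 = -750 + n)
V(282, -23)/49132 = (-750 - 23)/49132 = -773*1/49132 = -773/49132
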